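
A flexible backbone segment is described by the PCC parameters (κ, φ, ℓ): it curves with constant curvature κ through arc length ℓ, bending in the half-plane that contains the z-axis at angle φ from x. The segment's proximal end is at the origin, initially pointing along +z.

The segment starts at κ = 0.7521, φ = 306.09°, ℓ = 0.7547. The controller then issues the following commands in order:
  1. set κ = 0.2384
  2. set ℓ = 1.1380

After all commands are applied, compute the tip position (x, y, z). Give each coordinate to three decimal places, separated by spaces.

0.090 -0.124 1.124

initial: κ=0.7521, φ=306.09°, ℓ=0.7547
cmd 1: set κ=0.2384 → (κ,φ,ℓ)=(0.2384,306.09°,0.7547) → tip=(0.0399,-0.0547,0.7506)
cmd 2: set ℓ=1.1380 → (κ,φ,ℓ)=(0.2384,306.09°,1.1380) → tip=(0.0904,-0.1240,1.1241)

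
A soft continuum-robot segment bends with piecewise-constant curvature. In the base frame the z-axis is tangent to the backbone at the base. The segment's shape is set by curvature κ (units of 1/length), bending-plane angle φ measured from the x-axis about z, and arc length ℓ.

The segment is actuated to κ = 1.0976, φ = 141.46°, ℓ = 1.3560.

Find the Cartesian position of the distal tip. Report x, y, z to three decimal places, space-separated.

θ = κ·ℓ = 1.0976 × 1.3560 = 1.48835 rad
ρ = (1 − cos θ)/κ = (1 − 0.08236)/1.0976 = 0.83604
z = sin θ / κ = 0.99660/1.0976 = 0.90798
x = ρ cos φ = 0.83604 × cos(141.46°) = -0.65393
y = ρ sin φ = 0.83604 × sin(141.46°) = 0.52091

-0.654 0.521 0.908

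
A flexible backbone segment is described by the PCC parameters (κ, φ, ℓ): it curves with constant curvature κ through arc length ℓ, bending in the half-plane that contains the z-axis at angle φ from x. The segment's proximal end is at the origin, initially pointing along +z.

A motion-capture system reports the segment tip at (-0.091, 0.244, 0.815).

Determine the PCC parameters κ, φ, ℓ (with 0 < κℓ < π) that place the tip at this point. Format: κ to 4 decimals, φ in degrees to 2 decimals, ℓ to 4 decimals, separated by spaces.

ρ = √(x²+y²) = √(-0.091² + 0.244²) = 0.26042
φ = atan2(y, x) mod 360° = atan2(0.244, -0.091) = 110.4530°
|p|² = ρ² + z² = 0.26042² + 0.815² = 0.73204
κ = 2ρ / |p|² = 2×0.26042 / 0.73204 = 0.71148
θ = 2·atan2(ρ, z) = 2·atan2(0.26042, 0.815) = 0.61855 rad
ℓ = θ/κ = 0.61855/0.71148 = 0.86939

0.7115 110.45 0.8694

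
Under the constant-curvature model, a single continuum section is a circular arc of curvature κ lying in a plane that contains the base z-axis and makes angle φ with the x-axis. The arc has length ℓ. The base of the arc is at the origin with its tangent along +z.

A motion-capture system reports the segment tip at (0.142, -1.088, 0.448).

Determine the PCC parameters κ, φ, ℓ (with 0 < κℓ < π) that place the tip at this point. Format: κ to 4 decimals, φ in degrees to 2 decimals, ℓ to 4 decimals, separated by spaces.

1.5623 277.44 1.5146

ρ = √(x²+y²) = √(0.142² + -1.088²) = 1.09723
φ = atan2(y, x) mod 360° = atan2(-1.088, 0.142) = 277.4359°
|p|² = ρ² + z² = 1.09723² + 0.448² = 1.40461
κ = 2ρ / |p|² = 2×1.09723 / 1.40461 = 1.56232
θ = 2·atan2(ρ, z) = 2·atan2(1.09723, 0.448) = 2.36631 rad
ℓ = θ/κ = 2.36631/1.56232 = 1.51461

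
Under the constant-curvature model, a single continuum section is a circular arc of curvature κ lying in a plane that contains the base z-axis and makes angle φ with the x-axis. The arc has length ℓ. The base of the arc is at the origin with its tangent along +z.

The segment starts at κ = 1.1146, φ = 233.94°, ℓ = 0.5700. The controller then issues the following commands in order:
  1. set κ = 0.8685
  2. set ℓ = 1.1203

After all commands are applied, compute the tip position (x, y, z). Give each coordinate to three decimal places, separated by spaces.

initial: κ=1.1146, φ=233.94°, ℓ=0.5700
cmd 1: set κ=0.8685 → (κ,φ,ℓ)=(0.8685,233.94°,0.5700) → tip=(-0.0814,-0.1117,0.5470)
cmd 2: set ℓ=1.1203 → (κ,φ,ℓ)=(0.8685,233.94°,1.1203) → tip=(-0.2963,-0.4069,0.9517)

-0.296 -0.407 0.952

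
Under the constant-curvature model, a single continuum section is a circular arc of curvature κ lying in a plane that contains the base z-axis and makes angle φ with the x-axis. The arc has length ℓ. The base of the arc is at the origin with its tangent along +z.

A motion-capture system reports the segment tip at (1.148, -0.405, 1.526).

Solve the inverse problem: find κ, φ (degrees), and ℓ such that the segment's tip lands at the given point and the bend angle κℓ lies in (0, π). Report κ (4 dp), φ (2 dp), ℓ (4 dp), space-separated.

0.6389 340.57 2.1078

ρ = √(x²+y²) = √(1.148² + -0.405²) = 1.21735
φ = atan2(y, x) mod 360° = atan2(-0.405, 1.148) = 340.5678°
|p|² = ρ² + z² = 1.21735² + 1.526² = 3.81060
κ = 2ρ / |p|² = 2×1.21735 / 3.81060 = 0.63892
θ = 2·atan2(ρ, z) = 2·atan2(1.21735, 1.526) = 1.34672 rad
ℓ = θ/κ = 1.34672/0.63892 = 2.10779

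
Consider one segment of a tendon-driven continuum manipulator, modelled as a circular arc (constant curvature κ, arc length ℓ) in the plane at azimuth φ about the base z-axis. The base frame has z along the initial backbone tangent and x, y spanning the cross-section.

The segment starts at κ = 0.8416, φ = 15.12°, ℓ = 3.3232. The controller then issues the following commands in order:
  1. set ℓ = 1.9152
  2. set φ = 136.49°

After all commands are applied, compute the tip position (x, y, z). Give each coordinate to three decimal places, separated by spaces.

-0.897 0.852 1.187

initial: κ=0.8416, φ=15.12°, ℓ=3.3232
cmd 1: set ℓ=1.9152 → (κ,φ,ℓ)=(0.8416,15.12°,1.9152) → tip=(1.1941,0.3227,1.1872)
cmd 2: set φ=136.49° → (κ,φ,ℓ)=(0.8416,136.49°,1.9152) → tip=(-0.8971,0.8516,1.1872)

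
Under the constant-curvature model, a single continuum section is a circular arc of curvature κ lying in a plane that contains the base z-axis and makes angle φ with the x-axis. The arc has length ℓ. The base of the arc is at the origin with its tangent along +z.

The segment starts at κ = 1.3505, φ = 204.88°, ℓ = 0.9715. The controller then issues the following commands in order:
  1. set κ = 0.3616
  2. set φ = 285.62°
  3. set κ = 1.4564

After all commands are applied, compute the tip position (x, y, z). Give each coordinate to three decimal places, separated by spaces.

0.156 -0.559 0.678

initial: κ=1.3505, φ=204.88°, ℓ=0.9715
cmd 1: set κ=0.3616 → (κ,φ,ℓ)=(0.3616,204.88°,0.9715) → tip=(-0.1532,-0.0711,0.9516)
cmd 2: set φ=285.62° → (κ,φ,ℓ)=(0.3616,285.62°,0.9715) → tip=(0.0455,-0.1627,0.9516)
cmd 3: set κ=1.4564 → (κ,φ,ℓ)=(1.4564,285.62°,0.9715) → tip=(0.1562,-0.5586,0.6783)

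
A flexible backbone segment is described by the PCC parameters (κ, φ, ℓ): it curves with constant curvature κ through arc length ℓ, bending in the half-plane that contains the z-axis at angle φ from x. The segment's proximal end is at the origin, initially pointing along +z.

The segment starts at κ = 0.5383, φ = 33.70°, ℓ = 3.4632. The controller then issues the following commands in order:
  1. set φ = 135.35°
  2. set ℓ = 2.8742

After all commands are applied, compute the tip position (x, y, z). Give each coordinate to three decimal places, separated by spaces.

initial: κ=0.5383, φ=33.70°, ℓ=3.4632
cmd 1: set φ=135.35° → (κ,φ,ℓ)=(0.5383,135.35°,3.4632) → tip=(-1.7039,1.6832,1.7783)
cmd 2: set ℓ=2.8742 → (κ,φ,ℓ)=(0.5383,135.35°,2.8742) → tip=(-1.2904,1.2747,1.8572)

-1.290 1.275 1.857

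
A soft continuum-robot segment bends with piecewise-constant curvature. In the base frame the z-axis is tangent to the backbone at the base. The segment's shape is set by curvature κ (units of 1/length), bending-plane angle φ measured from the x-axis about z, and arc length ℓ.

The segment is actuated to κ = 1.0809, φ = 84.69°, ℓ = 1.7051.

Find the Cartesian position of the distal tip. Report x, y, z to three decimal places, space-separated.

θ = κ·ℓ = 1.0809 × 1.7051 = 1.84304 rad
ρ = (1 − cos θ)/κ = (1 − -0.26890)/1.0809 = 1.17393
z = sin θ / κ = 0.96317/1.0809 = 0.89108
x = ρ cos φ = 1.17393 × cos(84.69°) = 0.10864
y = ρ sin φ = 1.17393 × sin(84.69°) = 1.16889

0.109 1.169 0.891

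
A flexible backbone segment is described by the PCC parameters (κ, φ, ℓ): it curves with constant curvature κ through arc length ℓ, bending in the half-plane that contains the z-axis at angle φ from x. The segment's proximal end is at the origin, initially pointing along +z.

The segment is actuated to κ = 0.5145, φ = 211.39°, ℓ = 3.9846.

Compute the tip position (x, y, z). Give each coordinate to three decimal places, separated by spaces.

-2.424 -1.479 1.725

θ = κ·ℓ = 0.5145 × 3.9846 = 2.05008 rad
ρ = (1 − cos θ)/κ = (1 − -0.46114)/0.5145 = 2.83992
z = sin θ / κ = 0.88733/0.5145 = 1.72464
x = ρ cos φ = 2.83992 × cos(211.39°) = -2.42428
y = ρ sin φ = 2.83992 × sin(211.39°) = -1.47920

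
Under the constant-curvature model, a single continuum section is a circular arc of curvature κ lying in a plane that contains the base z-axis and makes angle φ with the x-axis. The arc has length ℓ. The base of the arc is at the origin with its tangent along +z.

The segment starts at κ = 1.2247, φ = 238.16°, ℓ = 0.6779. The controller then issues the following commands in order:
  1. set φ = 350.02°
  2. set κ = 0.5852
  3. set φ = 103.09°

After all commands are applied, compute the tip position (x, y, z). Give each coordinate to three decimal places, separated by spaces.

initial: κ=1.2247, φ=238.16°, ℓ=0.6779
cmd 1: set φ=350.02° → (κ,φ,ℓ)=(1.2247,350.02°,0.6779) → tip=(0.2616,-0.0460,0.6027)
cmd 2: set κ=0.5852 → (κ,φ,ℓ)=(0.5852,350.02°,0.6779) → tip=(0.1307,-0.0230,0.6603)
cmd 3: set φ=103.09° → (κ,φ,ℓ)=(0.5852,103.09°,0.6779) → tip=(-0.0301,0.1293,0.6603)

-0.030 0.129 0.660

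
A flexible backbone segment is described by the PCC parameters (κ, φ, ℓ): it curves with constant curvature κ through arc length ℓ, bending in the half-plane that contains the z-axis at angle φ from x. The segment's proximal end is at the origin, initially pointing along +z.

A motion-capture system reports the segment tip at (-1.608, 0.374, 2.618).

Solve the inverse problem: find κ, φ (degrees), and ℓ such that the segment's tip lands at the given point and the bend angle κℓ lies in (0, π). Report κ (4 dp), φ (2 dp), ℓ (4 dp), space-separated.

0.3447 166.91 3.2646

ρ = √(x²+y²) = √(-1.608² + 0.374²) = 1.65092
φ = atan2(y, x) mod 360° = atan2(0.374, -1.608) = 166.9065°
|p|² = ρ² + z² = 1.65092² + 2.618² = 9.57946
κ = 2ρ / |p|² = 2×1.65092 / 9.57946 = 0.34468
θ = 2·atan2(ρ, z) = 2·atan2(1.65092, 2.618) = 1.12524 rad
ℓ = θ/κ = 1.12524/0.34468 = 3.26459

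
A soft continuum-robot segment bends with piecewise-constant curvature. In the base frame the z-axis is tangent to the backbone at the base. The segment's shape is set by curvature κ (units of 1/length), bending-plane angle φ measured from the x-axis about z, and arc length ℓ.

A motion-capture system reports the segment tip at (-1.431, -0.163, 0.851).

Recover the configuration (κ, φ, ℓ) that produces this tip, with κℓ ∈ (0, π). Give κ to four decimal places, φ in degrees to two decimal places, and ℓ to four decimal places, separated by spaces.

1.0293 186.50 2.0152

ρ = √(x²+y²) = √(-1.431² + -0.163²) = 1.44025
φ = atan2(y, x) mod 360° = atan2(-0.163, -1.431) = 186.4983°
|p|² = ρ² + z² = 1.44025² + 0.851² = 2.79853
κ = 2ρ / |p|² = 2×1.44025 / 2.79853 = 1.02929
θ = 2·atan2(ρ, z) = 2·atan2(1.44025, 0.851) = 2.07424 rad
ℓ = θ/κ = 2.07424/1.02929 = 2.01521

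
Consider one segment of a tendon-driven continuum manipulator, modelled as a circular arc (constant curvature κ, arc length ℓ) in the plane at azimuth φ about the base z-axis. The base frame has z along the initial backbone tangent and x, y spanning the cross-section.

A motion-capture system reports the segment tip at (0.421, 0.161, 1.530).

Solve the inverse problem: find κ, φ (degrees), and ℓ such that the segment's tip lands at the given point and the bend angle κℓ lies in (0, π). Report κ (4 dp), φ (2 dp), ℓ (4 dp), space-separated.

ρ = √(x²+y²) = √(0.421² + 0.161²) = 0.45073
φ = atan2(y, x) mod 360° = atan2(0.161, 0.421) = 20.9280°
|p|² = ρ² + z² = 0.45073² + 1.530² = 2.54406
κ = 2ρ / |p|² = 2×0.45073 / 2.54406 = 0.35434
θ = 2·atan2(ρ, z) = 2·atan2(0.45073, 1.530) = 0.57299 rad
ℓ = θ/κ = 0.57299/0.35434 = 1.61704

0.3543 20.93 1.6170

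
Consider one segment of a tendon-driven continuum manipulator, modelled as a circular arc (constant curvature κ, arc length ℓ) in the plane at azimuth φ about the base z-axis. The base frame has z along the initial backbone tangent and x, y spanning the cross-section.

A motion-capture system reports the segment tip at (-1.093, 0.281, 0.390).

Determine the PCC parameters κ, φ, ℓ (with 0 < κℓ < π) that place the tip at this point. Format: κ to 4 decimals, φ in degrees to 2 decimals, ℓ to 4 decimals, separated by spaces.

ρ = √(x²+y²) = √(-1.093² + 0.281²) = 1.12854
φ = atan2(y, x) mod 360° = atan2(0.281, -1.093) = 165.5820°
|p|² = ρ² + z² = 1.12854² + 0.390² = 1.42571
κ = 2ρ / |p|² = 2×1.12854 / 1.42571 = 1.58313
θ = 2·atan2(ρ, z) = 2·atan2(1.12854, 0.390) = 2.47613 rad
ℓ = θ/κ = 2.47613/1.58313 = 1.56407

1.5831 165.58 1.5641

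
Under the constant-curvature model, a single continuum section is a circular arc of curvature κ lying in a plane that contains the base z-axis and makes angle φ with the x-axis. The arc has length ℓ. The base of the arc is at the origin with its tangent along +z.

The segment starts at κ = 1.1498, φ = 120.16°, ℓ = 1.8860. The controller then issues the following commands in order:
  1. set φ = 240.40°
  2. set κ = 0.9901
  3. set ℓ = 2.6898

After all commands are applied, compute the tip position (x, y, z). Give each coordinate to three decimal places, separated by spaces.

-0.942 -1.658 0.465

initial: κ=1.1498, φ=120.16°, ℓ=1.8860
cmd 1: set φ=240.40° → (κ,φ,ℓ)=(1.1498,240.40°,1.8860) → tip=(-0.6713,-1.1818,0.7189)
cmd 2: set κ=0.9901 → (κ,φ,ℓ)=(0.9901,240.40°,1.8860) → tip=(-0.6447,-1.1348,0.9659)
cmd 3: set ℓ=2.6898 → (κ,φ,ℓ)=(0.9901,240.40°,2.6898) → tip=(-0.9417,-1.6578,0.4650)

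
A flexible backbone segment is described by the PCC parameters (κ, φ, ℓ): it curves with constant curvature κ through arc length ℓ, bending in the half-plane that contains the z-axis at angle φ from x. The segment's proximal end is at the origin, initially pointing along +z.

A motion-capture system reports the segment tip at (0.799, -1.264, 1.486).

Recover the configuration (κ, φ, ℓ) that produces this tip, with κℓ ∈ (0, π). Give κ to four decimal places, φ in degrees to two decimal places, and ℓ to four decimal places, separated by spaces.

0.6729 302.30 2.3436

ρ = √(x²+y²) = √(0.799² + -1.264²) = 1.49536
φ = atan2(y, x) mod 360° = atan2(-1.264, 0.799) = 302.2978°
|p|² = ρ² + z² = 1.49536² + 1.486² = 4.44429
κ = 2ρ / |p|² = 2×1.49536 / 4.44429 = 0.67293
θ = 2·atan2(ρ, z) = 2·atan2(1.49536, 1.486) = 1.57707 rad
ℓ = θ/κ = 1.57707/0.67293 = 2.34358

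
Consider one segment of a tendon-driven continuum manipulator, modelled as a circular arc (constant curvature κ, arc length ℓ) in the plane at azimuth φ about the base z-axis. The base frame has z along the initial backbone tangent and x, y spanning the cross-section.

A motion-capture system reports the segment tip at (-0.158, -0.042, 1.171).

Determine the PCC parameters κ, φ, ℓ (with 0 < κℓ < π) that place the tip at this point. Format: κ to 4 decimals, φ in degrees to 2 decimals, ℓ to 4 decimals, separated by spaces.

ρ = √(x²+y²) = √(-0.158² + -0.042²) = 0.16349
φ = atan2(y, x) mod 360° = atan2(-0.042, -0.158) = 194.8863°
|p|² = ρ² + z² = 0.16349² + 1.171² = 1.39797
κ = 2ρ / |p|² = 2×0.16349 / 1.39797 = 0.23389
θ = 2·atan2(ρ, z) = 2·atan2(0.16349, 1.171) = 0.27743 rad
ℓ = θ/κ = 0.27743/0.23389 = 1.18616

0.2339 194.89 1.1862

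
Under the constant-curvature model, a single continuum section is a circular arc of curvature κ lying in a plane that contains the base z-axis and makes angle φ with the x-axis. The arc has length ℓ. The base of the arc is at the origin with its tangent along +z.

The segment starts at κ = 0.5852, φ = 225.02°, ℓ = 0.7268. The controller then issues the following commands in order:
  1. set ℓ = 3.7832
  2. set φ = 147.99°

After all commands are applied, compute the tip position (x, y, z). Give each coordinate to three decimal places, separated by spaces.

initial: κ=0.5852, φ=225.02°, ℓ=0.7268
cmd 1: set ℓ=3.7832 → (κ,φ,ℓ)=(0.5852,225.02°,3.7832) → tip=(-1.9323,-1.9336,1.3674)
cmd 2: set φ=147.99° → (κ,φ,ℓ)=(0.5852,147.99°,3.7832) → tip=(-2.3180,1.4490,1.3674)

-2.318 1.449 1.367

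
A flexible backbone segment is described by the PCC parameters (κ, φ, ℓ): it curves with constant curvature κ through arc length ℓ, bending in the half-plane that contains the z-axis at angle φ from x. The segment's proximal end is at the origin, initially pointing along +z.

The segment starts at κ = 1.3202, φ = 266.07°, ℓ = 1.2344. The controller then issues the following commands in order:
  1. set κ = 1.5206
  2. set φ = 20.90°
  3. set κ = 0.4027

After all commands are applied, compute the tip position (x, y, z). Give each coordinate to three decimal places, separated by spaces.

0.281 0.107 1.184

initial: κ=1.3202, φ=266.07°, ℓ=1.2344
cmd 1: set κ=1.5206 → (κ,φ,ℓ)=(1.5206,266.07°,1.2344) → tip=(-0.0587,-0.8539,0.6270)
cmd 2: set φ=20.90° → (κ,φ,ℓ)=(1.5206,20.90°,1.2344) → tip=(0.7996,0.3053,0.6270)
cmd 3: set κ=0.4027 → (κ,φ,ℓ)=(0.4027,20.90°,1.2344) → tip=(0.2808,0.1072,1.1842)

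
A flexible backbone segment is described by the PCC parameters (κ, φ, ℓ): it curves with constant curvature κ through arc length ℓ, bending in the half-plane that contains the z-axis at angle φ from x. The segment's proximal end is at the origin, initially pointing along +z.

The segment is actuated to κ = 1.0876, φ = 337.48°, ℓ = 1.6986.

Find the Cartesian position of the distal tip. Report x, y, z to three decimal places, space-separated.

1.081 -0.448 0.885

θ = κ·ℓ = 1.0876 × 1.6986 = 1.84740 rad
ρ = (1 − cos θ)/κ = (1 − -0.27309)/1.0876 = 1.17055
z = sin θ / κ = 0.96199/1.0876 = 0.88451
x = ρ cos φ = 1.17055 × cos(337.48°) = 1.08129
y = ρ sin φ = 1.17055 × sin(337.48°) = -0.44833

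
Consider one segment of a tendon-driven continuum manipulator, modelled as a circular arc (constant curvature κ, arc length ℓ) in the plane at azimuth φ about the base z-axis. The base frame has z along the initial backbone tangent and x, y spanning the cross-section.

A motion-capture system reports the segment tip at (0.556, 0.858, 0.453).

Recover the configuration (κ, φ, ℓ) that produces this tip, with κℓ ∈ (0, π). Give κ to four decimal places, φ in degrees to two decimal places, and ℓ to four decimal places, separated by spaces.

ρ = √(x²+y²) = √(0.556² + 0.858²) = 1.02240
φ = atan2(y, x) mod 360° = atan2(0.858, 0.556) = 57.0560°
|p|² = ρ² + z² = 1.02240² + 0.453² = 1.25051
κ = 2ρ / |p|² = 2×1.02240 / 1.25051 = 1.63517
θ = 2·atan2(ρ, z) = 2·atan2(1.02240, 0.453) = 2.30743 rad
ℓ = θ/κ = 2.30743/1.63517 = 1.41112

1.6352 57.06 1.4111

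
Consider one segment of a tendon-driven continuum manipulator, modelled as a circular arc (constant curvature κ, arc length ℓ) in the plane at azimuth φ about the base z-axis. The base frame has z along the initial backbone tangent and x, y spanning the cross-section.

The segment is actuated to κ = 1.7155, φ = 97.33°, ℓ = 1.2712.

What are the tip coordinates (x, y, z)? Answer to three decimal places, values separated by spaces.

-0.117 0.909 0.478

θ = κ·ℓ = 1.7155 × 1.2712 = 2.18074 rad
ρ = (1 − cos θ)/κ = (1 − -0.57282)/1.7155 = 0.91683
z = sin θ / κ = 0.81968/1.7155 = 0.47781
x = ρ cos φ = 0.91683 × cos(97.33°) = -0.11697
y = ρ sin φ = 0.91683 × sin(97.33°) = 0.90934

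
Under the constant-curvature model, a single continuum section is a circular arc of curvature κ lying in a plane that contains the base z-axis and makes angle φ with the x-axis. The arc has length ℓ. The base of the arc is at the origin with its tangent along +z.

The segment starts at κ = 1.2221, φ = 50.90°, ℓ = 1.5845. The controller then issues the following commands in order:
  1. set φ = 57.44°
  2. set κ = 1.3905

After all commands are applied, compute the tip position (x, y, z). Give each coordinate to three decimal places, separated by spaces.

initial: κ=1.2221, φ=50.90°, ℓ=1.5845
cmd 1: set φ=57.44° → (κ,φ,ℓ)=(1.2221,57.44°,1.5845) → tip=(0.5978,0.9362,0.7642)
cmd 2: set κ=1.3905 → (κ,φ,ℓ)=(1.3905,57.44°,1.5845) → tip=(0.6158,0.9644,0.5801)

0.616 0.964 0.580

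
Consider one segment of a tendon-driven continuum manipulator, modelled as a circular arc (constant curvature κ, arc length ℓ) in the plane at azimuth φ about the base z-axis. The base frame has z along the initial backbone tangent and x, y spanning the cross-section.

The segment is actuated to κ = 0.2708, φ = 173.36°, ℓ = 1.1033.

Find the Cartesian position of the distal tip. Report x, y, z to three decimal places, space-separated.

-0.162 0.019 1.087

θ = κ·ℓ = 0.2708 × 1.1033 = 0.29877 rad
ρ = (1 − cos θ)/κ = (1 − 0.95570)/0.2708 = 0.16360
z = sin θ / κ = 0.29435/0.2708 = 1.08696
x = ρ cos φ = 0.16360 × cos(173.36°) = -0.16250
y = ρ sin φ = 0.16360 × sin(173.36°) = 0.01892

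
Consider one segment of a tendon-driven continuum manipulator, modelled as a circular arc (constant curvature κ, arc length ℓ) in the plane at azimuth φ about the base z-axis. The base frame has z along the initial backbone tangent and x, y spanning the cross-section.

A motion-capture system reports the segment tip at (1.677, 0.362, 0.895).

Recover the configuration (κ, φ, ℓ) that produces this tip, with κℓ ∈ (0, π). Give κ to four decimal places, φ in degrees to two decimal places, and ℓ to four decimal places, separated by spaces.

ρ = √(x²+y²) = √(1.677² + 0.362²) = 1.71563
φ = atan2(y, x) mod 360° = atan2(0.362, 1.677) = 12.1811°
|p|² = ρ² + z² = 1.71563² + 0.895² = 3.74440
κ = 2ρ / |p|² = 2×1.71563 / 3.74440 = 0.91637
θ = 2·atan2(ρ, z) = 2·atan2(1.71563, 0.895) = 2.17992 rad
ℓ = θ/κ = 2.17992/0.91637 = 2.37886

0.9164 12.18 2.3789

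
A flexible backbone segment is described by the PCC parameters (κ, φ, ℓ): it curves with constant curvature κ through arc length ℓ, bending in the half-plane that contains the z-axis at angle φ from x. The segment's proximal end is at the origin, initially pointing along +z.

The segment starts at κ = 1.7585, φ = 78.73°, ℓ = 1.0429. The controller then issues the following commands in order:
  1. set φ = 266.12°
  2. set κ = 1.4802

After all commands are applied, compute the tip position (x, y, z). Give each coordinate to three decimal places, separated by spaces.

initial: κ=1.7585, φ=78.73°, ℓ=1.0429
cmd 1: set φ=266.12° → (κ,φ,ℓ)=(1.7585,266.12°,1.0429) → tip=(-0.0485,-0.7149,0.5491)
cmd 2: set κ=1.4802 → (κ,φ,ℓ)=(1.4802,266.12°,1.0429) → tip=(-0.0445,-0.6558,0.6753)

-0.044 -0.656 0.675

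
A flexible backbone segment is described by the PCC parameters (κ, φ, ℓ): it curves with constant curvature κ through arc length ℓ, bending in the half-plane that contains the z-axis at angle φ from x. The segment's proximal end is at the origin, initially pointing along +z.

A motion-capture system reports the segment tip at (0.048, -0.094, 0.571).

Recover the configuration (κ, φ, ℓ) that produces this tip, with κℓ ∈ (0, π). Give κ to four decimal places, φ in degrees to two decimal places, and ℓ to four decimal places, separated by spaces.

0.6261 297.05 0.5839

ρ = √(x²+y²) = √(0.048² + -0.094²) = 0.10555
φ = atan2(y, x) mod 360° = atan2(-0.094, 0.048) = 297.0506°
|p|² = ρ² + z² = 0.10555² + 0.571² = 0.33718
κ = 2ρ / |p|² = 2×0.10555 / 0.33718 = 0.62605
θ = 2·atan2(ρ, z) = 2·atan2(0.10555, 0.571) = 0.36556 rad
ℓ = θ/κ = 0.36556/0.62605 = 0.58392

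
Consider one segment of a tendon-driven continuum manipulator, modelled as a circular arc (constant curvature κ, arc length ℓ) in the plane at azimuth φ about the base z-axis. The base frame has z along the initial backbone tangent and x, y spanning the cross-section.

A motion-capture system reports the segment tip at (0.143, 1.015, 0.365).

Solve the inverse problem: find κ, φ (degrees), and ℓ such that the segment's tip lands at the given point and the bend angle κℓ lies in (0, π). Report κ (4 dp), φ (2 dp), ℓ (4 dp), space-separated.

1.7316 81.98 1.4192

ρ = √(x²+y²) = √(0.143² + 1.015²) = 1.02502
φ = atan2(y, x) mod 360° = atan2(1.015, 0.143) = 81.9806°
|p|² = ρ² + z² = 1.02502² + 0.365² = 1.18390
κ = 2ρ / |p|² = 2×1.02502 / 1.18390 = 1.73161
θ = 2·atan2(ρ, z) = 2·atan2(1.02502, 0.365) = 2.45741 rad
ℓ = θ/κ = 2.45741/1.73161 = 1.41915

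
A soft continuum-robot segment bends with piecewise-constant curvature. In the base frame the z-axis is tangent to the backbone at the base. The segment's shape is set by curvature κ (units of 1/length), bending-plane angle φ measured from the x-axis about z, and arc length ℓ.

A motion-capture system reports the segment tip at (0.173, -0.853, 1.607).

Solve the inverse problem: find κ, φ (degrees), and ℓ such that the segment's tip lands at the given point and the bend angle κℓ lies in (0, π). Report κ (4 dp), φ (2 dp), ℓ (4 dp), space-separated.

ρ = √(x²+y²) = √(0.173² + -0.853²) = 0.87037
φ = atan2(y, x) mod 360° = atan2(-0.853, 0.173) = 281.4649°
|p|² = ρ² + z² = 0.87037² + 1.607² = 3.33999
κ = 2ρ / |p|² = 2×0.87037 / 3.33999 = 0.52118
θ = 2·atan2(ρ, z) = 2·atan2(0.87037, 1.607) = 0.99276 rad
ℓ = θ/κ = 0.99276/0.52118 = 1.90483

0.5212 281.46 1.9048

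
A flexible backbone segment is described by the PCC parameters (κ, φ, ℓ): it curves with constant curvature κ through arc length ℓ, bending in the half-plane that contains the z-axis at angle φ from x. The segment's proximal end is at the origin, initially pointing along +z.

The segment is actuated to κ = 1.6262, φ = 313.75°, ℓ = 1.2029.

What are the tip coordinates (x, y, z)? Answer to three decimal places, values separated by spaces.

θ = κ·ℓ = 1.6262 × 1.2029 = 1.95616 rad
ρ = (1 − cos θ)/κ = (1 − -0.37589)/1.6262 = 0.84608
z = sin θ / κ = 0.92666/1.6262 = 0.56983
x = ρ cos φ = 0.84608 × cos(313.75°) = 0.58507
y = ρ sin φ = 0.84608 × sin(313.75°) = -0.61118

0.585 -0.611 0.570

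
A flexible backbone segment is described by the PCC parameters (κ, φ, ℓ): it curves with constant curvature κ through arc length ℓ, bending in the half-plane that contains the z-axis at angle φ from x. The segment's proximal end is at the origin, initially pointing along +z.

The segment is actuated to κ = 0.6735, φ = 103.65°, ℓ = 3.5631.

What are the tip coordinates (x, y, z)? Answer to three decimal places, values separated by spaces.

-0.609 2.507 1.003

θ = κ·ℓ = 0.6735 × 3.5631 = 2.39975 rad
ρ = (1 − cos θ)/κ = (1 − -0.73722)/0.6735 = 2.57940
z = sin θ / κ = 0.67565/0.6735 = 1.00319
x = ρ cos φ = 2.57940 × cos(103.65°) = -0.60871
y = ρ sin φ = 2.57940 × sin(103.65°) = 2.50654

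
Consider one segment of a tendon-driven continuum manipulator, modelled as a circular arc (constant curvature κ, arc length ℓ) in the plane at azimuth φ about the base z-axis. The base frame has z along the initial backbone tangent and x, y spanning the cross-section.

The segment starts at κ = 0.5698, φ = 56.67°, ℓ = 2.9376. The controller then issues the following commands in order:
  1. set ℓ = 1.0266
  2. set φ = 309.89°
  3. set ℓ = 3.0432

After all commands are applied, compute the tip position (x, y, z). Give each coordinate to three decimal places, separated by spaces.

1.308 -1.565 1.732

initial: κ=0.5698, φ=56.67°, ℓ=2.9376
cmd 1: set ℓ=1.0266 → (κ,φ,ℓ)=(0.5698,56.67°,1.0266) → tip=(0.1603,0.2438,0.9690)
cmd 2: set φ=309.89° → (κ,φ,ℓ)=(0.5698,309.89°,1.0266) → tip=(0.1871,-0.2239,0.9690)
cmd 3: set ℓ=3.0432 → (κ,φ,ℓ)=(0.5698,309.89°,3.0432) → tip=(1.3084,-1.5654,1.7317)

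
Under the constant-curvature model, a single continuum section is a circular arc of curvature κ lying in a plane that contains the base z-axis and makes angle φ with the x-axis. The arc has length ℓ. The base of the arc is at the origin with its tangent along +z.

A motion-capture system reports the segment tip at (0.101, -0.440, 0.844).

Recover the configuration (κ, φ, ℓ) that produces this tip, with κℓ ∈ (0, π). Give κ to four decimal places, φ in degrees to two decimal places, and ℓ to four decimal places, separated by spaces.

ρ = √(x²+y²) = √(0.101² + -0.440²) = 0.45144
φ = atan2(y, x) mod 360° = atan2(-0.440, 0.101) = 282.9280°
|p|² = ρ² + z² = 0.45144² + 0.844² = 0.91614
κ = 2ρ / |p|² = 2×0.45144 / 0.91614 = 0.98554
θ = 2·atan2(ρ, z) = 2·atan2(0.45144, 0.844) = 0.98233 rad
ℓ = θ/κ = 0.98233/0.98554 = 0.99675

0.9855 282.93 0.9967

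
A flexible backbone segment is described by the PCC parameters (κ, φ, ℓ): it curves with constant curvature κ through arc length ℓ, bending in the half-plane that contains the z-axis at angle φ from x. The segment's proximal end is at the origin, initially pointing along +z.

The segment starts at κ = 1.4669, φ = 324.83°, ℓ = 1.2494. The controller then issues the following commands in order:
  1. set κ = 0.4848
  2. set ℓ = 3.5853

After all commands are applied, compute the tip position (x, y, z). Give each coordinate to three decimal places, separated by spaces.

initial: κ=1.4669, φ=324.83°, ℓ=1.2494
cmd 1: set κ=0.4848 → (κ,φ,ℓ)=(0.4848,324.83°,1.2494) → tip=(0.3000,-0.2114,1.1744)
cmd 2: set ℓ=3.5853 → (κ,φ,ℓ)=(0.4848,324.83°,3.5853) → tip=(1.9670,-1.3860,2.0339)

1.967 -1.386 2.034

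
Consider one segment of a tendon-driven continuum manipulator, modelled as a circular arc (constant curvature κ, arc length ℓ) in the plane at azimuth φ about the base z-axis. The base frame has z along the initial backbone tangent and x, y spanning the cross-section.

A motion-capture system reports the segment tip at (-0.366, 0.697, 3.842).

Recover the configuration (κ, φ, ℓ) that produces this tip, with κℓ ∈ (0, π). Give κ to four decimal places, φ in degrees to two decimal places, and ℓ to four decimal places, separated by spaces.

ρ = √(x²+y²) = √(-0.366² + 0.697²) = 0.78725
φ = atan2(y, x) mod 360° = atan2(0.697, -0.366) = 117.7043°
|p|² = ρ² + z² = 0.78725² + 3.842² = 15.38073
κ = 2ρ / |p|² = 2×0.78725 / 15.38073 = 0.10237
θ = 2·atan2(ρ, z) = 2·atan2(0.78725, 3.842) = 0.40422 rad
ℓ = θ/κ = 0.40422/0.10237 = 3.94865

0.1024 117.70 3.9487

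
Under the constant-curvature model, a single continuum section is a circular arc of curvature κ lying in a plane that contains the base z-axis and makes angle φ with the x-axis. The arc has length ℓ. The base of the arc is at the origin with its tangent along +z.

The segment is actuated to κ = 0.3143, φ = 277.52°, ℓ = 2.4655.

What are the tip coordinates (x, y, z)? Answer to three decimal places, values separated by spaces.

0.119 -0.901 2.226

θ = κ·ℓ = 0.3143 × 2.4655 = 0.77491 rad
ρ = (1 − cos θ)/κ = (1 − 0.71449)/0.3143 = 0.90841
z = sin θ / κ = 0.69965/0.3143 = 2.22606
x = ρ cos φ = 0.90841 × cos(277.52°) = 0.11889
y = ρ sin φ = 0.90841 × sin(277.52°) = -0.90060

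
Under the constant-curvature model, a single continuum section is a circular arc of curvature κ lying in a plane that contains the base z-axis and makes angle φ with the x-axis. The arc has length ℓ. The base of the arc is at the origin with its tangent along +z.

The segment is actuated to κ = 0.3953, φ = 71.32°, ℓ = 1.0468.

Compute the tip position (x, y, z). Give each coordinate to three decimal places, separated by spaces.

0.068 0.202 1.017

θ = κ·ℓ = 0.3953 × 1.0468 = 0.41380 rad
ρ = (1 − cos θ)/κ = (1 − 0.91560)/0.3953 = 0.21351
z = sin θ / κ = 0.40209/0.3953 = 1.01718
x = ρ cos φ = 0.21351 × cos(71.32°) = 0.06838
y = ρ sin φ = 0.21351 × sin(71.32°) = 0.20226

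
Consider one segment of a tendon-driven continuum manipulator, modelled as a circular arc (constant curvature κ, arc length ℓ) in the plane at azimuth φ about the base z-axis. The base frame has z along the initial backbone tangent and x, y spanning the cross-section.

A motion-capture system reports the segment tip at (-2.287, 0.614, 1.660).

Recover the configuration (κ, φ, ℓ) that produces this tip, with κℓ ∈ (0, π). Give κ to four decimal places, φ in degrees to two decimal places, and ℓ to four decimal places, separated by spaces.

ρ = √(x²+y²) = √(-2.287² + 0.614²) = 2.36799
φ = atan2(y, x) mod 360° = atan2(0.614, -2.287) = 164.9719°
|p|² = ρ² + z² = 2.36799² + 1.660² = 8.36296
κ = 2ρ / |p|² = 2×2.36799 / 8.36296 = 0.56630
θ = 2·atan2(ρ, z) = 2·atan2(2.36799, 1.660) = 1.91878 rad
ℓ = θ/κ = 1.91878/0.56630 = 3.38825

0.5663 164.97 3.3882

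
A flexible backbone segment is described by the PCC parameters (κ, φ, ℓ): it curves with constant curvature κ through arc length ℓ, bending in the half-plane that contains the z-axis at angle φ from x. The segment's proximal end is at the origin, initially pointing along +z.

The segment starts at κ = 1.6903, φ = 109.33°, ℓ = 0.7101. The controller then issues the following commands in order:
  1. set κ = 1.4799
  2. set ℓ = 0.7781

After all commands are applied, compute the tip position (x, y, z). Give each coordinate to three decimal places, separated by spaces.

initial: κ=1.6903, φ=109.33°, ℓ=0.7101
cmd 1: set κ=1.4799 → (κ,φ,ℓ)=(1.4799,109.33°,0.7101) → tip=(-0.1125,0.3208,0.5864)
cmd 2: set ℓ=0.7781 → (κ,φ,ℓ)=(1.4799,109.33°,0.7781) → tip=(-0.1326,0.3780,0.6172)

-0.133 0.378 0.617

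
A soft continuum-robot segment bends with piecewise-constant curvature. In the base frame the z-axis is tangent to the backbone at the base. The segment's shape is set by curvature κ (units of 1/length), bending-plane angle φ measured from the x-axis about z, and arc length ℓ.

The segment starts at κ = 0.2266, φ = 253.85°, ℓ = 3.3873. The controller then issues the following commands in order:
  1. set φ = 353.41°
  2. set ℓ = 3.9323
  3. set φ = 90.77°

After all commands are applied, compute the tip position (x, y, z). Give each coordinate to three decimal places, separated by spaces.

-0.022 1.639 3.432

initial: κ=0.2266, φ=253.85°, ℓ=3.3873
cmd 1: set φ=353.41° → (κ,φ,ℓ)=(0.2266,353.41°,3.3873) → tip=(1.2292,-0.1420,3.0644)
cmd 2: set ℓ=3.9323 → (κ,φ,ℓ)=(0.2266,353.41°,3.9323) → tip=(1.6282,-0.1881,3.4322)
cmd 3: set φ=90.77° → (κ,φ,ℓ)=(0.2266,90.77°,3.9323) → tip=(-0.0220,1.6389,3.4322)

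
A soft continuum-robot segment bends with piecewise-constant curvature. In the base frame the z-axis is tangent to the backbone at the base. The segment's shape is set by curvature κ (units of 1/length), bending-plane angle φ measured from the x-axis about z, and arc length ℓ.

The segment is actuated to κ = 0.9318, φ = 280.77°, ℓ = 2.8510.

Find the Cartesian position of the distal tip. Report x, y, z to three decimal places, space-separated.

0.378 -1.987 0.500

θ = κ·ℓ = 0.9318 × 2.8510 = 2.65656 rad
ρ = (1 − cos θ)/κ = (1 − -0.88466)/0.9318 = 2.02260
z = sin θ / κ = 0.46624/0.9318 = 0.50036
x = ρ cos φ = 2.02260 × cos(280.77°) = 0.37796
y = ρ sin φ = 2.02260 × sin(280.77°) = -1.98697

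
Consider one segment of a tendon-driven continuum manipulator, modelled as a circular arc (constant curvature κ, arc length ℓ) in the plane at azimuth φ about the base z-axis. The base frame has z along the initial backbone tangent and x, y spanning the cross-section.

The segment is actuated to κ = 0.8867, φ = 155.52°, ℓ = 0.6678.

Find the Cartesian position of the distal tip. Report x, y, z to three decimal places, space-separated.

-0.175 0.080 0.629

θ = κ·ℓ = 0.8867 × 0.6678 = 0.59214 rad
ρ = (1 − cos θ)/κ = (1 − 0.82975)/0.8867 = 0.19201
z = sin θ / κ = 0.55814/0.8867 = 0.62945
x = ρ cos φ = 0.19201 × cos(155.52°) = -0.17474
y = ρ sin φ = 0.19201 × sin(155.52°) = 0.07956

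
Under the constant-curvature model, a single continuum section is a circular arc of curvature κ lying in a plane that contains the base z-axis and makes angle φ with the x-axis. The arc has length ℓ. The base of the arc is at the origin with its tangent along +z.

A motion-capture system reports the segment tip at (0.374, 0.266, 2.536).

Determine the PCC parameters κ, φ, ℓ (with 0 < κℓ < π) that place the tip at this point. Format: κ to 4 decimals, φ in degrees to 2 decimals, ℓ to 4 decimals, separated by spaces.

0.1382 35.42 2.5910

ρ = √(x²+y²) = √(0.374² + 0.266²) = 0.45895
φ = atan2(y, x) mod 360° = atan2(0.266, 0.374) = 35.4216°
|p|² = ρ² + z² = 0.45895² + 2.536² = 6.64193
κ = 2ρ / |p|² = 2×0.45895 / 6.64193 = 0.13820
θ = 2·atan2(ρ, z) = 2·atan2(0.45895, 2.536) = 0.35807 rad
ℓ = θ/κ = 0.35807/0.13820 = 2.59101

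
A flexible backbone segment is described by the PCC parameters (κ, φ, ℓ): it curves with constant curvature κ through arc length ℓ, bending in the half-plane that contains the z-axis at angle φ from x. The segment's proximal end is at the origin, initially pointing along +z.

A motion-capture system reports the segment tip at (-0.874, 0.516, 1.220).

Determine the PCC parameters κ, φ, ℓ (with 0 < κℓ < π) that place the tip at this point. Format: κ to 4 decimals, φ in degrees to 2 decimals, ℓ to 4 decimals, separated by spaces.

0.8060 149.44 1.7219

ρ = √(x²+y²) = √(-0.874² + 0.516²) = 1.01495
φ = atan2(y, x) mod 360° = atan2(0.516, -0.874) = 149.4429°
|p|² = ρ² + z² = 1.01495² + 1.220² = 2.51853
κ = 2ρ / |p|² = 2×1.01495 / 2.51853 = 0.80599
θ = 2·atan2(ρ, z) = 2·atan2(1.01495, 1.220) = 1.38782 rad
ℓ = θ/κ = 1.38782/0.80599 = 1.72188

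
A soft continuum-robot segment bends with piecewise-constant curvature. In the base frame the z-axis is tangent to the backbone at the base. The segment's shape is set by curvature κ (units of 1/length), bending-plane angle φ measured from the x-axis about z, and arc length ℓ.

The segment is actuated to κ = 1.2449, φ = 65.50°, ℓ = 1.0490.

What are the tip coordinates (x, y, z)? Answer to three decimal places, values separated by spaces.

θ = κ·ℓ = 1.2449 × 1.0490 = 1.30590 rad
ρ = (1 − cos θ)/κ = (1 − 0.26181)/1.2449 = 0.59297
z = sin θ / κ = 0.96512/1.2449 = 0.77526
x = ρ cos φ = 0.59297 × cos(65.50°) = 0.24590
y = ρ sin φ = 0.59297 × sin(65.50°) = 0.53958

0.246 0.540 0.775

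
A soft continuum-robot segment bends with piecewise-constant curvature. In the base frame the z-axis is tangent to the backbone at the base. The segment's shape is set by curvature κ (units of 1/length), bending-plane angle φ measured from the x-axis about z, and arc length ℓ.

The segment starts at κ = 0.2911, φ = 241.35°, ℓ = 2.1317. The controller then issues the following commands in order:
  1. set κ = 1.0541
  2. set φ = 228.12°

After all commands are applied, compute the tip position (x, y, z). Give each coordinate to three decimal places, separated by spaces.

initial: κ=0.2911, φ=241.35°, ℓ=2.1317
cmd 1: set κ=1.0541 → (κ,φ,ℓ)=(1.0541,241.35°,2.1317) → tip=(-0.7395,-1.3536,0.7399)
cmd 2: set φ=228.12° → (κ,φ,ℓ)=(1.0541,228.12°,2.1317) → tip=(-1.0297,-1.1484,0.7399)

-1.030 -1.148 0.740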